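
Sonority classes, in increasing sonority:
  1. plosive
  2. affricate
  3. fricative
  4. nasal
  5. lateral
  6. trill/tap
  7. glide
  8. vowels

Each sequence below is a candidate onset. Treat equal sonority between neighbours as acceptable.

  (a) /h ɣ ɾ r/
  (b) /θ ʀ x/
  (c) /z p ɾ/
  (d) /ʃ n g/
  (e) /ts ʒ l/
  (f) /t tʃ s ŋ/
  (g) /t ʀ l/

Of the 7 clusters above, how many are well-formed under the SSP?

3

(a) 3-3-6-6 → obeys
(b) 3-6-3 → violates
(c) 3-1-6 → violates
(d) 3-4-1 → violates
(e) 2-3-5 → obeys
(f) 1-2-3-4 → obeys
(g) 1-6-5 → violates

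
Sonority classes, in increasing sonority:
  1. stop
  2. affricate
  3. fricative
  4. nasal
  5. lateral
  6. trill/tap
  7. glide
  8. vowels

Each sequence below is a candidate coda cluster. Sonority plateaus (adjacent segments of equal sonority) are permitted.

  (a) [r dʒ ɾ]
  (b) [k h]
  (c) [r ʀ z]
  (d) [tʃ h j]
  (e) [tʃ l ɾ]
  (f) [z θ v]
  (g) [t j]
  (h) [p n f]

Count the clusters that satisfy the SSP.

2

(a) sonority 6-2-6: ill-formed.
(b) sonority 1-3: ill-formed.
(c) sonority 6-6-3: well-formed.
(d) sonority 2-3-7: ill-formed.
(e) sonority 2-5-6: ill-formed.
(f) sonority 3-3-3: well-formed.
(g) sonority 1-7: ill-formed.
(h) sonority 1-4-3: ill-formed.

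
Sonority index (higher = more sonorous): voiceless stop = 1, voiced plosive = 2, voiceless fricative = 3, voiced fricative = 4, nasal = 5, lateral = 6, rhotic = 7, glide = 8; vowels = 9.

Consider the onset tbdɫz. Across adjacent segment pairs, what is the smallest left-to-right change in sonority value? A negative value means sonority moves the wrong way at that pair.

-2

/t/: voiceless stop = 1.
/b/: voiced plosive = 2.
/d/: voiced plosive = 2.
/ɫ/: lateral = 6.
/z/: voiced fricative = 4.
/t/→/b/: change +1.
/b/→/d/: change +0.
/d/→/ɫ/: change +4.
/ɫ/→/z/: change -2.
Minimum = -2.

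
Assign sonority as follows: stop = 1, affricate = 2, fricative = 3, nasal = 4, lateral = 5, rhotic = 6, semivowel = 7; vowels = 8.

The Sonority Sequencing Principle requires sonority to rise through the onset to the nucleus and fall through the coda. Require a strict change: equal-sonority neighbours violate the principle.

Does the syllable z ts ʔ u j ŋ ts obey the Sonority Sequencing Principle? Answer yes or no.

no

Onset: /z/ is a fricative (sonority 3), /ts/ is an affricate (sonority 2), /ʔ/ is a stop (sonority 1); then the nucleus /u/ (sonority 8).
Onset profile 3-2-1-8 — does not strictly rise throughout.
Coda: /j/ is a semivowel (sonority 7), /ŋ/ is a nasal (sonority 4), /ts/ is an affricate (sonority 2).
Coda profile 8-7-4-2 — falls from the nucleus.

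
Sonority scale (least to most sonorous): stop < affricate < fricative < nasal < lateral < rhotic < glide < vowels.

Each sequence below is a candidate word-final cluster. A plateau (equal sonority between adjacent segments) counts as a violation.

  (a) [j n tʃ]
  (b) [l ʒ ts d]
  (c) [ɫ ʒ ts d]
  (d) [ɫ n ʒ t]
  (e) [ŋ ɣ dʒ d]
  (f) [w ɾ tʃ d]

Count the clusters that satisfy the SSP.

6

(a) sonority 7-4-2: well-formed.
(b) sonority 5-3-2-1: well-formed.
(c) sonority 5-3-2-1: well-formed.
(d) sonority 5-4-3-1: well-formed.
(e) sonority 4-3-2-1: well-formed.
(f) sonority 7-6-2-1: well-formed.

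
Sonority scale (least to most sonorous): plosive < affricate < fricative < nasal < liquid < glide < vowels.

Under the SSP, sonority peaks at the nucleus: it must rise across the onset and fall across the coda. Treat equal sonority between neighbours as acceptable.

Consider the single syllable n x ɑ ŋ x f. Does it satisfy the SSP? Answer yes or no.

no

Onset: /n/ is a nasal (sonority 4), /x/ is a fricative (sonority 3); then the nucleus /ɑ/ (sonority 7).
Onset profile 4-3-7 — does not rise throughout.
Coda: /ŋ/ is a nasal (sonority 4), /x/ is a fricative (sonority 3), /f/ is a fricative (sonority 3).
Coda profile 7-4-3-3 — falls from the nucleus.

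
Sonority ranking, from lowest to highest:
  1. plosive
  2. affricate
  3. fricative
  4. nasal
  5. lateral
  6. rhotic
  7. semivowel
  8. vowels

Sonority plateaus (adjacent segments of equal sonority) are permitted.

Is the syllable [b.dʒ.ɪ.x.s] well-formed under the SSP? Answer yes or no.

Onset: /b/ is a plosive (sonority 1), /dʒ/ is an affricate (sonority 2); then the nucleus /ɪ/ (sonority 8).
Onset profile 1-2-8 — rises to the nucleus.
Coda: /x/ is a fricative (sonority 3), /s/ is a fricative (sonority 3).
Coda profile 8-3-3 — falls from the nucleus.

yes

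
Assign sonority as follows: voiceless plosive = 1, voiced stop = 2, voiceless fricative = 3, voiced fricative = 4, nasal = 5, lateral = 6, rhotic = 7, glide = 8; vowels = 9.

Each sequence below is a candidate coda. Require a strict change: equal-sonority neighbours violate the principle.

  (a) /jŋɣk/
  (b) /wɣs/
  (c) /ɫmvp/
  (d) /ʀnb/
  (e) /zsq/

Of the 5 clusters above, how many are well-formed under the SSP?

(a) sonority 8-5-4-1: well-formed.
(b) sonority 8-4-3: well-formed.
(c) sonority 6-5-4-1: well-formed.
(d) sonority 7-5-2: well-formed.
(e) sonority 4-3-1: well-formed.

5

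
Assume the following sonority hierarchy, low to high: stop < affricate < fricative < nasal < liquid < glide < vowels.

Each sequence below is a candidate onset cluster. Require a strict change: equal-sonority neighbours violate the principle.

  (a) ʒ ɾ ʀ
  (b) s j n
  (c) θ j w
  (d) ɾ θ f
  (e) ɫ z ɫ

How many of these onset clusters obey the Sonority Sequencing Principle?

(a) sonority 3-5-5: ill-formed.
(b) sonority 3-6-4: ill-formed.
(c) sonority 3-6-6: ill-formed.
(d) sonority 5-3-3: ill-formed.
(e) sonority 5-3-5: ill-formed.

0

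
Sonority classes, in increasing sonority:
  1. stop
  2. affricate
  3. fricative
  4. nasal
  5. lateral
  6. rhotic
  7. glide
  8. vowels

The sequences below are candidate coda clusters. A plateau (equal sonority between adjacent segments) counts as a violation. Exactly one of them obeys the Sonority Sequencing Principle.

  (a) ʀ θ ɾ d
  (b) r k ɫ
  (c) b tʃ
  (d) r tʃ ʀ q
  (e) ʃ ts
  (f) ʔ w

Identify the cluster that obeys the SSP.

(a) 6-3-6-1 → violates
(b) 6-1-5 → violates
(c) 1-2 → violates
(d) 6-2-6-1 → violates
(e) 3-2 → obeys
(f) 1-7 → violates

e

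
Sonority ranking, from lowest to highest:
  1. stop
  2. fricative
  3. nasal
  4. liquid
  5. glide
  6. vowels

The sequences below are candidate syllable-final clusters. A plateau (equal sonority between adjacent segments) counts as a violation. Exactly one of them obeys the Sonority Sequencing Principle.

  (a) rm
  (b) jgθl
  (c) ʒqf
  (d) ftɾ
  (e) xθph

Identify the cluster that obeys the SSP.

a

(a) rm: profile 4-3 — obeys.
(b) jgθl: profile 5-1-2-4 — violates.
(c) ʒqf: profile 2-1-2 — violates.
(d) ftɾ: profile 2-1-4 — violates.
(e) xθph: profile 2-2-1-2 — violates.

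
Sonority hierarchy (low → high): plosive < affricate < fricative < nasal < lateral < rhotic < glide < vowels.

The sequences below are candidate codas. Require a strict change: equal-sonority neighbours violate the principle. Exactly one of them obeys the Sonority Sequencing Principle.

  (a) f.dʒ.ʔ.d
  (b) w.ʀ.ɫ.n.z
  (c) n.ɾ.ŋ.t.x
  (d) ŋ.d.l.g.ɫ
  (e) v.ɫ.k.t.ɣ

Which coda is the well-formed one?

b

(a) 3-2-1-1 → violates
(b) 7-6-5-4-3 → obeys
(c) 4-6-4-1-3 → violates
(d) 4-1-5-1-5 → violates
(e) 3-5-1-1-3 → violates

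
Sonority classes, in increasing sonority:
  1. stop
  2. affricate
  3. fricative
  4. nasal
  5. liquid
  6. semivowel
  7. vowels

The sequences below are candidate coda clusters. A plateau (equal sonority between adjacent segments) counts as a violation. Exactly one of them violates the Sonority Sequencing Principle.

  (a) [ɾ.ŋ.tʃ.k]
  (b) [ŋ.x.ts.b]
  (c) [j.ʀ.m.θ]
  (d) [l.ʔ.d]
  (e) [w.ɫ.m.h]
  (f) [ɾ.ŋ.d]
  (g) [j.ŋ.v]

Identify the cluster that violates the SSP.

d

(a) [ɾ.ŋ.tʃ.k]: profile 5-4-2-1 — obeys.
(b) [ŋ.x.ts.b]: profile 4-3-2-1 — obeys.
(c) [j.ʀ.m.θ]: profile 6-5-4-3 — obeys.
(d) [l.ʔ.d]: profile 5-1-1 — violates.
(e) [w.ɫ.m.h]: profile 6-5-4-3 — obeys.
(f) [ɾ.ŋ.d]: profile 5-4-1 — obeys.
(g) [j.ŋ.v]: profile 6-4-3 — obeys.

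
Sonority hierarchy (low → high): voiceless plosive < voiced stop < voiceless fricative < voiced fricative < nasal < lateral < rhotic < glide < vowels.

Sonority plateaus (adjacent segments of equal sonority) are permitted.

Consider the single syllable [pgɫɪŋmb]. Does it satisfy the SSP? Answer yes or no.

Onset: /p/ is a voiceless plosive (sonority 1), /g/ is a voiced stop (sonority 2), /ɫ/ is a lateral (sonority 6); then the nucleus /ɪ/ (sonority 9).
Onset profile 1-2-6-9 — rises to the nucleus.
Coda: /ŋ/ is a nasal (sonority 5), /m/ is a nasal (sonority 5), /b/ is a voiced stop (sonority 2).
Coda profile 9-5-5-2 — falls from the nucleus.

yes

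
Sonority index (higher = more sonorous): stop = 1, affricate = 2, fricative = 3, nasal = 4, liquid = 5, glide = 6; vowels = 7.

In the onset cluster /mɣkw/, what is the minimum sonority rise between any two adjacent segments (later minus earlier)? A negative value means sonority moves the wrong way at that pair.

-2

/m/ — nasal, sonority 4.
/ɣ/ — fricative, sonority 3.
/k/ — stop, sonority 1.
/w/ — glide, sonority 6.
/m/→/ɣ/: change -1.
/ɣ/→/k/: change -2.
/k/→/w/: change +5.
Minimum = -2.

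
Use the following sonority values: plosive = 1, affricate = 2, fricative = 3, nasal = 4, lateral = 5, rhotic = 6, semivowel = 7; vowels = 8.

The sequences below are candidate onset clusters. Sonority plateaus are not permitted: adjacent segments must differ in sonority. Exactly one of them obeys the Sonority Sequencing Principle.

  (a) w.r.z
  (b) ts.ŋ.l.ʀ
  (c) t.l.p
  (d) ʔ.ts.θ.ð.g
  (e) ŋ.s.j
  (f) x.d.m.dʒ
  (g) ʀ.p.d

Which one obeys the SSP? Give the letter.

(a) sonority 7-6-3: ill-formed.
(b) sonority 2-4-5-6: well-formed.
(c) sonority 1-5-1: ill-formed.
(d) sonority 1-2-3-3-1: ill-formed.
(e) sonority 4-3-7: ill-formed.
(f) sonority 3-1-4-2: ill-formed.
(g) sonority 6-1-1: ill-formed.

b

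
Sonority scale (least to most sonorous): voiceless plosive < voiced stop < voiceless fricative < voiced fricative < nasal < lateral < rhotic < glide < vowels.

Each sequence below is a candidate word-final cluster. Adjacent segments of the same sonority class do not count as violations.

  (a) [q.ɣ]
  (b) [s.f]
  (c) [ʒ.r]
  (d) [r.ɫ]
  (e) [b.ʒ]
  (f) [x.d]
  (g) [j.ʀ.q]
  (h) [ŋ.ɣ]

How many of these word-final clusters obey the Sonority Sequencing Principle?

(a) 1-4 → violates
(b) 3-3 → obeys
(c) 4-7 → violates
(d) 7-6 → obeys
(e) 2-4 → violates
(f) 3-2 → obeys
(g) 8-7-1 → obeys
(h) 5-4 → obeys

5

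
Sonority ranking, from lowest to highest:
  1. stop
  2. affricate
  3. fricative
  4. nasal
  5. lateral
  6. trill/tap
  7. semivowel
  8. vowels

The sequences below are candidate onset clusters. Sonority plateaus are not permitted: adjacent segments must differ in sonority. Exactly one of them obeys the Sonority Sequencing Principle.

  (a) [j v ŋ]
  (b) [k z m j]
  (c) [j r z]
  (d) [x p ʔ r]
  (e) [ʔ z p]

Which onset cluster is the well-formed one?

(a) 7-3-4 → violates
(b) 1-3-4-7 → obeys
(c) 7-6-3 → violates
(d) 3-1-1-6 → violates
(e) 1-3-1 → violates

b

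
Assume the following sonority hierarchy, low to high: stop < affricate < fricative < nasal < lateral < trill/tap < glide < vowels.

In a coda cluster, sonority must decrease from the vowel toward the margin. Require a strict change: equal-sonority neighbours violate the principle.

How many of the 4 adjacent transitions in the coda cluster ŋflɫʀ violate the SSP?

3

/ŋ/ — nasal, sonority 4.
/f/ — fricative, sonority 3.
/l/ — lateral, sonority 5.
/ɫ/ — lateral, sonority 5.
/ʀ/ — trill/tap, sonority 6.
/ŋ/→/f/: 4→3 (falls) — ok.
/f/→/l/: 3→5 (does not fall) — violation.
/l/→/ɫ/: 5→5 (plateau) — violation.
/ɫ/→/ʀ/: 5→6 (does not fall) — violation.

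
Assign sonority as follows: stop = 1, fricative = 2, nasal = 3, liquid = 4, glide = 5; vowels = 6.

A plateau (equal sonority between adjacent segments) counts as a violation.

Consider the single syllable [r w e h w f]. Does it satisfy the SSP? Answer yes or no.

no

Onset: /r/ is a liquid (sonority 4), /w/ is a glide (sonority 5); then the nucleus /e/ (sonority 6).
Onset profile 4-5-6 — rises to the nucleus.
Coda: /h/ is a fricative (sonority 2), /w/ is a glide (sonority 5), /f/ is a fricative (sonority 2).
Coda profile 6-2-5-2 — does not strictly fall throughout.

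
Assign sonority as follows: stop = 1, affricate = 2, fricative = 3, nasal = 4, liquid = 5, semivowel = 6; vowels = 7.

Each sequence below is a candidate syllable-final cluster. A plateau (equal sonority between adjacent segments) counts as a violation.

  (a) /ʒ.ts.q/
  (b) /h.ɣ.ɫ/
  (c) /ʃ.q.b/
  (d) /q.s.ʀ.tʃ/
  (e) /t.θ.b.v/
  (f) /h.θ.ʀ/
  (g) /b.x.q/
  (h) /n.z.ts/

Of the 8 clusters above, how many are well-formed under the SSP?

(a) sonority 3-2-1: well-formed.
(b) sonority 3-3-5: ill-formed.
(c) sonority 3-1-1: ill-formed.
(d) sonority 1-3-5-2: ill-formed.
(e) sonority 1-3-1-3: ill-formed.
(f) sonority 3-3-5: ill-formed.
(g) sonority 1-3-1: ill-formed.
(h) sonority 4-3-2: well-formed.

2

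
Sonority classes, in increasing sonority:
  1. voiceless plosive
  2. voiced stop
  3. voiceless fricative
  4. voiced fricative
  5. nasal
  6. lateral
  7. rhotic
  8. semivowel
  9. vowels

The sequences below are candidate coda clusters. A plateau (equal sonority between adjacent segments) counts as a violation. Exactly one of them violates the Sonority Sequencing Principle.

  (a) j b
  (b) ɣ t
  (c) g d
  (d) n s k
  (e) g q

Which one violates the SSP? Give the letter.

c

(a) 8-2 → obeys
(b) 4-1 → obeys
(c) 2-2 → violates
(d) 5-3-1 → obeys
(e) 2-1 → obeys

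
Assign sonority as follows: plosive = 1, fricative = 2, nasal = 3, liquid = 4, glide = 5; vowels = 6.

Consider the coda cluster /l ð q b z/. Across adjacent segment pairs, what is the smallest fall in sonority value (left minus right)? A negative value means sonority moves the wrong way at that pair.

/l/: liquid = 4.
/ð/: fricative = 2.
/q/: plosive = 1.
/b/: plosive = 1.
/z/: fricative = 2.
/l/→/ð/: change +2.
/ð/→/q/: change +1.
/q/→/b/: change +0.
/b/→/z/: change -1.
Minimum = -1.

-1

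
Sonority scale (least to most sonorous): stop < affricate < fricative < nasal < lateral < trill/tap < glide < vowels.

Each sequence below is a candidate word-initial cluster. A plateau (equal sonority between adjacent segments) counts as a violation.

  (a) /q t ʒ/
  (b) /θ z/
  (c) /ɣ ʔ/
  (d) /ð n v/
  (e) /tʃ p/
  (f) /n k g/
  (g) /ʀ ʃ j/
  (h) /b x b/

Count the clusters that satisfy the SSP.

(a) /q t ʒ/: profile 1-1-3 — violates.
(b) /θ z/: profile 3-3 — violates.
(c) /ɣ ʔ/: profile 3-1 — violates.
(d) /ð n v/: profile 3-4-3 — violates.
(e) /tʃ p/: profile 2-1 — violates.
(f) /n k g/: profile 4-1-1 — violates.
(g) /ʀ ʃ j/: profile 6-3-7 — violates.
(h) /b x b/: profile 1-3-1 — violates.

0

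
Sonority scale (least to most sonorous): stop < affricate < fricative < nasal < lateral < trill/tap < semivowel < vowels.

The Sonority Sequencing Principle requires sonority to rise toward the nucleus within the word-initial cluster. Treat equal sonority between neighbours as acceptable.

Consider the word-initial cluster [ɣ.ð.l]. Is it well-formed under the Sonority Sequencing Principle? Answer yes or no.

yes

/ɣ/: fricative = 3.
/ð/: fricative = 3.
/l/: lateral = 5.
The profile 3-3-5 is non-decreasing (plateaus allowed), so the word-initial cluster satisfies the SSP.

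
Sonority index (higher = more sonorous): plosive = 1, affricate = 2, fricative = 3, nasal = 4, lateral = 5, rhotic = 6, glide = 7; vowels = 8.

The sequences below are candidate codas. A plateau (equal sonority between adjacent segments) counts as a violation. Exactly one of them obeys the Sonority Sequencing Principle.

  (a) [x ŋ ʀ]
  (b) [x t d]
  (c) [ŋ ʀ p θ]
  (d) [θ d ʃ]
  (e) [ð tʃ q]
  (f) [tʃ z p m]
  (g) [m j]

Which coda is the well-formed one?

e

(a) sonority 3-4-6: ill-formed.
(b) sonority 3-1-1: ill-formed.
(c) sonority 4-6-1-3: ill-formed.
(d) sonority 3-1-3: ill-formed.
(e) sonority 3-2-1: well-formed.
(f) sonority 2-3-1-4: ill-formed.
(g) sonority 4-7: ill-formed.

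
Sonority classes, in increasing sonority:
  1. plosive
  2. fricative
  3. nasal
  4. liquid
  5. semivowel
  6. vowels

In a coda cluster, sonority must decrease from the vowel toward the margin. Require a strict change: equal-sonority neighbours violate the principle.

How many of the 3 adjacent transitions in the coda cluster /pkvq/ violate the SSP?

/p/: plosive = 1.
/k/: plosive = 1.
/v/: fricative = 2.
/q/: plosive = 1.
/p/→/k/: 1→1 (plateau) — violation.
/k/→/v/: 1→2 (does not fall) — violation.
/v/→/q/: 2→1 (falls) — ok.

2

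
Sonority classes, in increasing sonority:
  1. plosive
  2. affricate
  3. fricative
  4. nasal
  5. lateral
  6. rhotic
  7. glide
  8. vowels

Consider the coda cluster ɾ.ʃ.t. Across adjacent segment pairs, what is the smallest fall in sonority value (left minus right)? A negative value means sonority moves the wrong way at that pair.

/ɾ/: rhotic = 6.
/ʃ/: fricative = 3.
/t/: plosive = 1.
/ɾ/→/ʃ/: change +3.
/ʃ/→/t/: change +2.
Minimum = 2.

2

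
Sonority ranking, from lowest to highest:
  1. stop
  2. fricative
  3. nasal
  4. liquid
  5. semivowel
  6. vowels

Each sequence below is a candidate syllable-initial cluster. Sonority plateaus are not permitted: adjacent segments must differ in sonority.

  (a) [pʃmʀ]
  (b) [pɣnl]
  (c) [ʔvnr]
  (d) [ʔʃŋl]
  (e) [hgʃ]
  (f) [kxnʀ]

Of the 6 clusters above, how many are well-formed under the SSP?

5

(a) 1-2-3-4 → obeys
(b) 1-2-3-4 → obeys
(c) 1-2-3-4 → obeys
(d) 1-2-3-4 → obeys
(e) 2-1-2 → violates
(f) 1-2-3-4 → obeys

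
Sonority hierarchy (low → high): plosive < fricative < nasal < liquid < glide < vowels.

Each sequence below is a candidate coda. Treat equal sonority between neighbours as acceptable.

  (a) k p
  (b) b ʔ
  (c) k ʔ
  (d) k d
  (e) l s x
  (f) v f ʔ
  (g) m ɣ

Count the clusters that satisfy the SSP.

7

(a) k p: profile 1-1 — obeys.
(b) b ʔ: profile 1-1 — obeys.
(c) k ʔ: profile 1-1 — obeys.
(d) k d: profile 1-1 — obeys.
(e) l s x: profile 4-2-2 — obeys.
(f) v f ʔ: profile 2-2-1 — obeys.
(g) m ɣ: profile 3-2 — obeys.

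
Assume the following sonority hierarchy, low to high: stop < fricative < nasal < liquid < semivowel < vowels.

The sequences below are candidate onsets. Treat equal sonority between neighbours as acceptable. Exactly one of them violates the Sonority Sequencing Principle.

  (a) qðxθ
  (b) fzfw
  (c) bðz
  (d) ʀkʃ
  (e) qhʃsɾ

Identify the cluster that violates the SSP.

(a) 1-2-2-2 → obeys
(b) 2-2-2-5 → obeys
(c) 1-2-2 → obeys
(d) 4-1-2 → violates
(e) 1-2-2-2-4 → obeys

d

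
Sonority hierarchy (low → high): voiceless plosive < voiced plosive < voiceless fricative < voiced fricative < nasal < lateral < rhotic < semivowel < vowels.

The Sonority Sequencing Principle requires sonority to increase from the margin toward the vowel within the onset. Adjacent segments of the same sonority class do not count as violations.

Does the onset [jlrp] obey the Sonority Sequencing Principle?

no

/j/ — semivowel, sonority 8.
/l/ — lateral, sonority 6.
/r/ — rhotic, sonority 7.
/p/ — voiceless plosive, sonority 1.
The profile is 8-6-7-1. Between /j/ (8) and /l/ (6) sonority does not rise, so the cluster violates the SSP.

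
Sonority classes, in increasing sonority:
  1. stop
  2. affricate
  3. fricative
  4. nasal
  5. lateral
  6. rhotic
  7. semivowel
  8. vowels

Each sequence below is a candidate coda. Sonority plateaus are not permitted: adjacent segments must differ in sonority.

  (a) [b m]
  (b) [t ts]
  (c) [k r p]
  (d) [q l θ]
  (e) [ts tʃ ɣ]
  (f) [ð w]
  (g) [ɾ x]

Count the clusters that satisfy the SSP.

(a) [b m]: profile 1-4 — violates.
(b) [t ts]: profile 1-2 — violates.
(c) [k r p]: profile 1-6-1 — violates.
(d) [q l θ]: profile 1-5-3 — violates.
(e) [ts tʃ ɣ]: profile 2-2-3 — violates.
(f) [ð w]: profile 3-7 — violates.
(g) [ɾ x]: profile 6-3 — obeys.

1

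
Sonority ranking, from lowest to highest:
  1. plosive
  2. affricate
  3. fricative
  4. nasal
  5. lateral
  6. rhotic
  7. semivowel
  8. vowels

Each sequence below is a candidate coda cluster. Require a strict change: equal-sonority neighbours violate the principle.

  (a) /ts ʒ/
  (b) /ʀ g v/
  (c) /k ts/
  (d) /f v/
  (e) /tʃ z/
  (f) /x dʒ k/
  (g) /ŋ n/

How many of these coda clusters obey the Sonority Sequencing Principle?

(a) /ts ʒ/: profile 2-3 — violates.
(b) /ʀ g v/: profile 6-1-3 — violates.
(c) /k ts/: profile 1-2 — violates.
(d) /f v/: profile 3-3 — violates.
(e) /tʃ z/: profile 2-3 — violates.
(f) /x dʒ k/: profile 3-2-1 — obeys.
(g) /ŋ n/: profile 4-4 — violates.

1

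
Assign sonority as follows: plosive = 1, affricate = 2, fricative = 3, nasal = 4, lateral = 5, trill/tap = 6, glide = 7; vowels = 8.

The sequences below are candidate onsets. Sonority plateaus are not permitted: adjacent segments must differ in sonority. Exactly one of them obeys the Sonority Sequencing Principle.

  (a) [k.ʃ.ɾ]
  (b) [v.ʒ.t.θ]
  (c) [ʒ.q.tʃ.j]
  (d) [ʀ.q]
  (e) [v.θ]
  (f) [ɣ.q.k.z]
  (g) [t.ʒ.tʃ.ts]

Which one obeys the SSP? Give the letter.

a

(a) sonority 1-3-6: well-formed.
(b) sonority 3-3-1-3: ill-formed.
(c) sonority 3-1-2-7: ill-formed.
(d) sonority 6-1: ill-formed.
(e) sonority 3-3: ill-formed.
(f) sonority 3-1-1-3: ill-formed.
(g) sonority 1-3-2-2: ill-formed.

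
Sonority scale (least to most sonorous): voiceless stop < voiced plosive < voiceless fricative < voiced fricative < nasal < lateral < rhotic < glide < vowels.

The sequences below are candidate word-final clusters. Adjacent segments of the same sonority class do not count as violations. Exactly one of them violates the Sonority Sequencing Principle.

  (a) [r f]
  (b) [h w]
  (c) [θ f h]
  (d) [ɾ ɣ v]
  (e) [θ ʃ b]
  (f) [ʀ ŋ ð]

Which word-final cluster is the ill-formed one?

(a) sonority 7-3: well-formed.
(b) sonority 3-8: ill-formed.
(c) sonority 3-3-3: well-formed.
(d) sonority 7-4-4: well-formed.
(e) sonority 3-3-2: well-formed.
(f) sonority 7-5-4: well-formed.

b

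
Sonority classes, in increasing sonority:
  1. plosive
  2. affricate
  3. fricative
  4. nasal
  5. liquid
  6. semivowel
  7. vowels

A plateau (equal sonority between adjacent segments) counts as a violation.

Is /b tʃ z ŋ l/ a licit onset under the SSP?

/b/ — plosive, sonority 1.
/tʃ/ — affricate, sonority 2.
/z/ — fricative, sonority 3.
/ŋ/ — nasal, sonority 4.
/l/ — liquid, sonority 5.
The profile 1-2-3-4-5 strictly rises, so the onset satisfies the SSP.

yes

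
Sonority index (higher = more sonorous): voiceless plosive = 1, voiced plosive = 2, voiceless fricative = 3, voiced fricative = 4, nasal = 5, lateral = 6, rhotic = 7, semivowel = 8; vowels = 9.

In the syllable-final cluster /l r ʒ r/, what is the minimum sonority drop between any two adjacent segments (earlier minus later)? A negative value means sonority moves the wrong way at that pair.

-3

/l/: lateral = 6.
/r/: rhotic = 7.
/ʒ/: voiced fricative = 4.
/r/: rhotic = 7.
/l/→/r/: change -1.
/r/→/ʒ/: change +3.
/ʒ/→/r/: change -3.
Minimum = -3.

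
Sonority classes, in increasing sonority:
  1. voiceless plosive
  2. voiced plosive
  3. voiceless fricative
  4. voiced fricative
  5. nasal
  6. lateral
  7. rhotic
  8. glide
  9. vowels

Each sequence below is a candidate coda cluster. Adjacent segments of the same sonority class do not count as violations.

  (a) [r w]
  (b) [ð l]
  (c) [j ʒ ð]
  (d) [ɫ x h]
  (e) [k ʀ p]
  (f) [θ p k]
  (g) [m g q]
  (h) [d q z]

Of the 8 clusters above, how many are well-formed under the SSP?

4

(a) 7-8 → violates
(b) 4-6 → violates
(c) 8-4-4 → obeys
(d) 6-3-3 → obeys
(e) 1-7-1 → violates
(f) 3-1-1 → obeys
(g) 5-2-1 → obeys
(h) 2-1-4 → violates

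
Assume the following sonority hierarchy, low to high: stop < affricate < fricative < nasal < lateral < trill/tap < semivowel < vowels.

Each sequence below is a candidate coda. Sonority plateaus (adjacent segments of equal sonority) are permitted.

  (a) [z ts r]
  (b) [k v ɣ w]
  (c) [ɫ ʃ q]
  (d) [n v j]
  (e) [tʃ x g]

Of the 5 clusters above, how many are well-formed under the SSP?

1

(a) sonority 3-2-6: ill-formed.
(b) sonority 1-3-3-7: ill-formed.
(c) sonority 5-3-1: well-formed.
(d) sonority 4-3-7: ill-formed.
(e) sonority 2-3-1: ill-formed.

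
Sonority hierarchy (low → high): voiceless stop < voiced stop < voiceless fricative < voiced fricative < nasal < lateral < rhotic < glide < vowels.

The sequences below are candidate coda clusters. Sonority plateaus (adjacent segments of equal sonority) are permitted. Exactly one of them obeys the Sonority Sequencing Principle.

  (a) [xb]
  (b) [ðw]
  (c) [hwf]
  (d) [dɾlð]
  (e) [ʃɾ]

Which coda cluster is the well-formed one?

a

(a) 3-2 → obeys
(b) 4-8 → violates
(c) 3-8-3 → violates
(d) 2-7-6-4 → violates
(e) 3-7 → violates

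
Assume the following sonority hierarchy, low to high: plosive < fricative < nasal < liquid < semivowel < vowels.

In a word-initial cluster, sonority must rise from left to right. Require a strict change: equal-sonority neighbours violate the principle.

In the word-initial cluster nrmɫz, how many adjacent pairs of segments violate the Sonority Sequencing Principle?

/n/: nasal = 3.
/r/: liquid = 4.
/m/: nasal = 3.
/ɫ/: liquid = 4.
/z/: fricative = 2.
/n/→/r/: 3→4 (rises) — ok.
/r/→/m/: 4→3 (does not rise) — violation.
/m/→/ɫ/: 3→4 (rises) — ok.
/ɫ/→/z/: 4→2 (does not rise) — violation.

2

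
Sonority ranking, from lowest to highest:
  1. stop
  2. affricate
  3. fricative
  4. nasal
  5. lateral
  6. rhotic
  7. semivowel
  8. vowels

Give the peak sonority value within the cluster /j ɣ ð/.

/j/ — semivowel, sonority 7.
/ɣ/ — fricative, sonority 3.
/ð/ — fricative, sonority 3.
The maximum is 7.

7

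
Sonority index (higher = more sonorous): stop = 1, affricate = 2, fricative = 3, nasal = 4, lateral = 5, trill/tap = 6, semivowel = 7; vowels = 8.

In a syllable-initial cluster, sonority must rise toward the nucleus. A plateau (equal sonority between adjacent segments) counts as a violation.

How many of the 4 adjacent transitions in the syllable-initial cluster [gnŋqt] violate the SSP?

/g/: stop = 1.
/n/: nasal = 4.
/ŋ/: nasal = 4.
/q/: stop = 1.
/t/: stop = 1.
/g/→/n/: 1→4 (rises) — ok.
/n/→/ŋ/: 4→4 (plateau) — violation.
/ŋ/→/q/: 4→1 (does not rise) — violation.
/q/→/t/: 1→1 (plateau) — violation.

3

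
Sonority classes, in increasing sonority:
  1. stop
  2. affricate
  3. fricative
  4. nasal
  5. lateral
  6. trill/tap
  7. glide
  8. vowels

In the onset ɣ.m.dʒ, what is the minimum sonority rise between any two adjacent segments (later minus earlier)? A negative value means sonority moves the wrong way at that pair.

/ɣ/ is a fricative (sonority 3).
/m/ is a nasal (sonority 4).
/dʒ/ is an affricate (sonority 2).
/ɣ/→/m/: change +1.
/m/→/dʒ/: change -2.
Minimum = -2.

-2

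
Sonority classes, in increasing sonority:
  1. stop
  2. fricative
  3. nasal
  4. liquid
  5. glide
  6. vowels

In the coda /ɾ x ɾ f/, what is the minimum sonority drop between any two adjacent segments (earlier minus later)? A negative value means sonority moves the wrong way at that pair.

/ɾ/: liquid = 4.
/x/: fricative = 2.
/ɾ/: liquid = 4.
/f/: fricative = 2.
/ɾ/→/x/: change +2.
/x/→/ɾ/: change -2.
/ɾ/→/f/: change +2.
Minimum = -2.

-2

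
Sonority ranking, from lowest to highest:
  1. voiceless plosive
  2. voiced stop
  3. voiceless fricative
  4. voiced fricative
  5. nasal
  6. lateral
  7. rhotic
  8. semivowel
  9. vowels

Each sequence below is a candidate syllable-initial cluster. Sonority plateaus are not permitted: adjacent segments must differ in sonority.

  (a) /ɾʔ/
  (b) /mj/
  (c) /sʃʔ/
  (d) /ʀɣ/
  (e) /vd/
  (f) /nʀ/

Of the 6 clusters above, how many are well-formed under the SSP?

(a) sonority 7-1: ill-formed.
(b) sonority 5-8: well-formed.
(c) sonority 3-3-1: ill-formed.
(d) sonority 7-4: ill-formed.
(e) sonority 4-2: ill-formed.
(f) sonority 5-7: well-formed.

2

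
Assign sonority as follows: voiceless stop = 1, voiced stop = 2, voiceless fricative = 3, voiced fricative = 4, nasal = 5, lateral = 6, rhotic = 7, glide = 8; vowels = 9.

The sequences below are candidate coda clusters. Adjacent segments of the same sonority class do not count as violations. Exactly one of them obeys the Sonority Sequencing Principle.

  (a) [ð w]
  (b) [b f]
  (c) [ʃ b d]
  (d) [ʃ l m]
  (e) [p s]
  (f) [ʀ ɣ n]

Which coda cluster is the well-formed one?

c

(a) [ð w]: profile 4-8 — violates.
(b) [b f]: profile 2-3 — violates.
(c) [ʃ b d]: profile 3-2-2 — obeys.
(d) [ʃ l m]: profile 3-6-5 — violates.
(e) [p s]: profile 1-3 — violates.
(f) [ʀ ɣ n]: profile 7-4-5 — violates.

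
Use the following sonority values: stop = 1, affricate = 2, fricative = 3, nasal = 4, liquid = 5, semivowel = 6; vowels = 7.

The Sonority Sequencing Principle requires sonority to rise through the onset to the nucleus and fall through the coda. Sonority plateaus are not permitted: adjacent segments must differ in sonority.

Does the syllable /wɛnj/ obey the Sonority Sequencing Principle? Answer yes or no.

no

Onset: /w/ is a semivowel (sonority 6); then the nucleus /ɛ/ (sonority 7).
Onset profile 6-7 — rises to the nucleus.
Coda: /n/ is a nasal (sonority 4), /j/ is a semivowel (sonority 6).
Coda profile 7-4-6 — does not strictly fall throughout.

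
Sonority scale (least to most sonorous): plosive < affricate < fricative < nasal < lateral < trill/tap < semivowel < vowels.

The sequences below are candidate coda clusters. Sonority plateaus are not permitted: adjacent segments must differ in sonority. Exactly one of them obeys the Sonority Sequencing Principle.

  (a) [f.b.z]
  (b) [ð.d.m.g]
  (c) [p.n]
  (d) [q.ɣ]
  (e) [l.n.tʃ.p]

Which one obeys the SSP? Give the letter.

e

(a) 3-1-3 → violates
(b) 3-1-4-1 → violates
(c) 1-4 → violates
(d) 1-3 → violates
(e) 5-4-2-1 → obeys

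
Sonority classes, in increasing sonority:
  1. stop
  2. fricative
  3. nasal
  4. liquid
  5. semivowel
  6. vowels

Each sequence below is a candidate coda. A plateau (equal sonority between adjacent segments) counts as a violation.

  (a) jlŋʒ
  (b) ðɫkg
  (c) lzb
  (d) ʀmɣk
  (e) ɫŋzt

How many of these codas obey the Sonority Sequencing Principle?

(a) 5-4-3-2 → obeys
(b) 2-4-1-1 → violates
(c) 4-2-1 → obeys
(d) 4-3-2-1 → obeys
(e) 4-3-2-1 → obeys

4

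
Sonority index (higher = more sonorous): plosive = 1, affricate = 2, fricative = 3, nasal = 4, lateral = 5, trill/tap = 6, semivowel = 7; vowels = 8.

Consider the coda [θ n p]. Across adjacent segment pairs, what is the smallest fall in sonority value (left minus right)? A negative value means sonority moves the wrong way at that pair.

-1

/θ/ — fricative, sonority 3.
/n/ — nasal, sonority 4.
/p/ — plosive, sonority 1.
/θ/→/n/: change -1.
/n/→/p/: change +3.
Minimum = -1.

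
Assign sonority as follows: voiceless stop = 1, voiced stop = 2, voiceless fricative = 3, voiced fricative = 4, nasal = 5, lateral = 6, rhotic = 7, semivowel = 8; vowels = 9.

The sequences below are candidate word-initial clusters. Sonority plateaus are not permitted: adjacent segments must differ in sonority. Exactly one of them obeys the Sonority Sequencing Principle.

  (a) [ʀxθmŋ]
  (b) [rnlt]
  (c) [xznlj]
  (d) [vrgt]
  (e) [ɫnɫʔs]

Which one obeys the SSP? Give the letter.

c

(a) sonority 7-3-3-5-5: ill-formed.
(b) sonority 7-5-6-1: ill-formed.
(c) sonority 3-4-5-6-8: well-formed.
(d) sonority 4-7-2-1: ill-formed.
(e) sonority 6-5-6-1-3: ill-formed.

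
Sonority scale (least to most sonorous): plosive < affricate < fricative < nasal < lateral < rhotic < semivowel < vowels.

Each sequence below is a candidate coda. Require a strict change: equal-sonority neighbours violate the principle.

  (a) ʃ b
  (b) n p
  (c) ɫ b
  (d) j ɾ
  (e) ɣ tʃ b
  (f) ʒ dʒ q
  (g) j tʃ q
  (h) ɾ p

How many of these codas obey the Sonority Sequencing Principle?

(a) 3-1 → obeys
(b) 4-1 → obeys
(c) 5-1 → obeys
(d) 7-6 → obeys
(e) 3-2-1 → obeys
(f) 3-2-1 → obeys
(g) 7-2-1 → obeys
(h) 6-1 → obeys

8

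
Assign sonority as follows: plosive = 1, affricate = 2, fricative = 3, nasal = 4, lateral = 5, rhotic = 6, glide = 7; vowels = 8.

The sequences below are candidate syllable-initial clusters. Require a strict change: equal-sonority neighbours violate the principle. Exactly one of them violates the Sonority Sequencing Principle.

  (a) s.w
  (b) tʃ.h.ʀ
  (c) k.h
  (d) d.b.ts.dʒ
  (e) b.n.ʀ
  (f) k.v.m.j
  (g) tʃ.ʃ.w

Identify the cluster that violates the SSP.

d

(a) sonority 3-7: well-formed.
(b) sonority 2-3-6: well-formed.
(c) sonority 1-3: well-formed.
(d) sonority 1-1-2-2: ill-formed.
(e) sonority 1-4-6: well-formed.
(f) sonority 1-3-4-7: well-formed.
(g) sonority 2-3-7: well-formed.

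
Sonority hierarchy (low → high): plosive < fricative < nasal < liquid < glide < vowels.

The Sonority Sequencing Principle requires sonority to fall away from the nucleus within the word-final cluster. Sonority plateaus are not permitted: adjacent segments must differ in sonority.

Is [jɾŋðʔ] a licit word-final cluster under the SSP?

/j/ is a glide (sonority 5).
/ɾ/ is a liquid (sonority 4).
/ŋ/ is a nasal (sonority 3).
/ð/ is a fricative (sonority 2).
/ʔ/ is a plosive (sonority 1).
The profile 5-4-3-2-1 strictly falls, so the word-final cluster satisfies the SSP.

yes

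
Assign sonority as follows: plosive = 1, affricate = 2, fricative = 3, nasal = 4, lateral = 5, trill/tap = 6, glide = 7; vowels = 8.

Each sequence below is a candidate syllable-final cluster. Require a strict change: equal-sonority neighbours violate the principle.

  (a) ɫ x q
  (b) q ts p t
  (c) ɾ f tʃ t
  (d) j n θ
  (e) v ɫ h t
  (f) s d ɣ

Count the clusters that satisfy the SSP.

3

(a) sonority 5-3-1: well-formed.
(b) sonority 1-2-1-1: ill-formed.
(c) sonority 6-3-2-1: well-formed.
(d) sonority 7-4-3: well-formed.
(e) sonority 3-5-3-1: ill-formed.
(f) sonority 3-1-3: ill-formed.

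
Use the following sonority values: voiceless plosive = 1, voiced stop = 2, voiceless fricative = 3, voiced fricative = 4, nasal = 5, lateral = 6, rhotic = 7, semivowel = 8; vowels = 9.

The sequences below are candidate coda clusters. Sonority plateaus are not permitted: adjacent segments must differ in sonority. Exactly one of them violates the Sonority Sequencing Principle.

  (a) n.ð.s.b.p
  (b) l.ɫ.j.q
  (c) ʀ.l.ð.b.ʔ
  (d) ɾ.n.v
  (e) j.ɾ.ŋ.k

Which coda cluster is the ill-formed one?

b

(a) n.ð.s.b.p: profile 5-4-3-2-1 — obeys.
(b) l.ɫ.j.q: profile 6-6-8-1 — violates.
(c) ʀ.l.ð.b.ʔ: profile 7-6-4-2-1 — obeys.
(d) ɾ.n.v: profile 7-5-4 — obeys.
(e) j.ɾ.ŋ.k: profile 8-7-5-1 — obeys.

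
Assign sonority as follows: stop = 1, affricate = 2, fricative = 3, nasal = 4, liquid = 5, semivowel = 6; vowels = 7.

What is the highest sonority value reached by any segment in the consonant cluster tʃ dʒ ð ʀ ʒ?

/tʃ/ — affricate, sonority 2.
/dʒ/ — affricate, sonority 2.
/ð/ — fricative, sonority 3.
/ʀ/ — liquid, sonority 5.
/ʒ/ — fricative, sonority 3.
The maximum is 5.

5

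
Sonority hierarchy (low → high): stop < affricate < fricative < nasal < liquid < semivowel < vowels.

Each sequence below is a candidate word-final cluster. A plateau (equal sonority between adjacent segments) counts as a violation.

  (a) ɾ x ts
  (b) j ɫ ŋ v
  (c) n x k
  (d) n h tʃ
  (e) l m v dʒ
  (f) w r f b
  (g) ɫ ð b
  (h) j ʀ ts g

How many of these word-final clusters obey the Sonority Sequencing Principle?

(a) 5-3-2 → obeys
(b) 6-5-4-3 → obeys
(c) 4-3-1 → obeys
(d) 4-3-2 → obeys
(e) 5-4-3-2 → obeys
(f) 6-5-3-1 → obeys
(g) 5-3-1 → obeys
(h) 6-5-2-1 → obeys

8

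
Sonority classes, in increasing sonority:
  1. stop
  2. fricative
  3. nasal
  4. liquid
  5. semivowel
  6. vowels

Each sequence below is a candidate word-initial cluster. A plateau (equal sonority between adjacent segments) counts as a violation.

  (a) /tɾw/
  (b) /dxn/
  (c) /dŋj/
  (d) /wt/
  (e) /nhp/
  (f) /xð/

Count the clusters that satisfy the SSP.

3

(a) 1-4-5 → obeys
(b) 1-2-3 → obeys
(c) 1-3-5 → obeys
(d) 5-1 → violates
(e) 3-2-1 → violates
(f) 2-2 → violates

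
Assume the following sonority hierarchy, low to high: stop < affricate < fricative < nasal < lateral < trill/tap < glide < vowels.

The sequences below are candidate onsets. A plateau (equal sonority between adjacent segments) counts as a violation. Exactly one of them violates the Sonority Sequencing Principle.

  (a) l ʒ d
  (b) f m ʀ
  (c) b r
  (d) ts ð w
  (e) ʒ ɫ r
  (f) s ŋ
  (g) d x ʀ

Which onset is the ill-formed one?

(a) sonority 5-3-1: ill-formed.
(b) sonority 3-4-6: well-formed.
(c) sonority 1-6: well-formed.
(d) sonority 2-3-7: well-formed.
(e) sonority 3-5-6: well-formed.
(f) sonority 3-4: well-formed.
(g) sonority 1-3-6: well-formed.

a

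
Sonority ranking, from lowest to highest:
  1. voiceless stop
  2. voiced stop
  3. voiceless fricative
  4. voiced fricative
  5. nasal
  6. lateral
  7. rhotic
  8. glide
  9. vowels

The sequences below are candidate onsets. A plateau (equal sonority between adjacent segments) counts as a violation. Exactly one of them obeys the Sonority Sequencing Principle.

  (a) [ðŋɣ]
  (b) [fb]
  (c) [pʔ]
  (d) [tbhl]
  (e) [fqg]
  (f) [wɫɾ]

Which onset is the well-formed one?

(a) [ðŋɣ]: profile 4-5-4 — violates.
(b) [fb]: profile 3-2 — violates.
(c) [pʔ]: profile 1-1 — violates.
(d) [tbhl]: profile 1-2-3-6 — obeys.
(e) [fqg]: profile 3-1-2 — violates.
(f) [wɫɾ]: profile 8-6-7 — violates.

d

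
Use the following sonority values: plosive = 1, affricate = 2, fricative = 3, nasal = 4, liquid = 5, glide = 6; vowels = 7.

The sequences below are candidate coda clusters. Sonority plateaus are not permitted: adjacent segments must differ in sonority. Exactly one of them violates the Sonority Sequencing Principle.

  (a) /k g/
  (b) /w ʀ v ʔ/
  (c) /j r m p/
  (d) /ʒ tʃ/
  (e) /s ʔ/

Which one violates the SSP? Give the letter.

(a) /k g/: profile 1-1 — violates.
(b) /w ʀ v ʔ/: profile 6-5-3-1 — obeys.
(c) /j r m p/: profile 6-5-4-1 — obeys.
(d) /ʒ tʃ/: profile 3-2 — obeys.
(e) /s ʔ/: profile 3-1 — obeys.

a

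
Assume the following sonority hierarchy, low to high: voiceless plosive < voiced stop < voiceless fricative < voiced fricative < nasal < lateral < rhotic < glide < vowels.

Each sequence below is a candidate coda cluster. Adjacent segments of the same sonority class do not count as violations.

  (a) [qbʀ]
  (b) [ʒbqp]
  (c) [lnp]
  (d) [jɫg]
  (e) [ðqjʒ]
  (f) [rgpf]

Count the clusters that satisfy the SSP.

3

(a) [qbʀ]: profile 1-2-7 — violates.
(b) [ʒbqp]: profile 4-2-1-1 — obeys.
(c) [lnp]: profile 6-5-1 — obeys.
(d) [jɫg]: profile 8-6-2 — obeys.
(e) [ðqjʒ]: profile 4-1-8-4 — violates.
(f) [rgpf]: profile 7-2-1-3 — violates.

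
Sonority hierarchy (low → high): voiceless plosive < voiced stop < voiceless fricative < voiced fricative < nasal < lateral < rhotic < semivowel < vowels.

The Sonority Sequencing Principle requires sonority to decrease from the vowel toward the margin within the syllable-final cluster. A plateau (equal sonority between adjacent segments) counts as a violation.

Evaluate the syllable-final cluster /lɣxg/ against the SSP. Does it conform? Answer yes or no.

yes

/l/ is a lateral (sonority 6).
/ɣ/ is a voiced fricative (sonority 4).
/x/ is a voiceless fricative (sonority 3).
/g/ is a voiced stop (sonority 2).
The profile 6-4-3-2 strictly falls, so the syllable-final cluster satisfies the SSP.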